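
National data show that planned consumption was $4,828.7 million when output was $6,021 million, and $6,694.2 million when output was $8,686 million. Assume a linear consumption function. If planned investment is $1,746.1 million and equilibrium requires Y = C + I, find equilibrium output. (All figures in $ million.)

MPC = (6694.2 − 4828.7)/(8686 − 6021) = 1865.5/2665 = 0.7
a = 4828.7 − 0.7(6021) = 614
Equilibrium: Y = 614 + 0.7Y + 1746.1
0.3Y = 2360.1, so Y = 2360.1/0.3 = 7867

Y = 7867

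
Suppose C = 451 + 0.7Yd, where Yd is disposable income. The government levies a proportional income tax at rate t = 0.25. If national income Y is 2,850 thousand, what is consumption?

Yd = (1 − 0.25)(2850) = 0.75(2850) = 2137.5
C = 451 + 0.7(2137.5) = 451 + 1496.25 = 1947.25

C = 1947.25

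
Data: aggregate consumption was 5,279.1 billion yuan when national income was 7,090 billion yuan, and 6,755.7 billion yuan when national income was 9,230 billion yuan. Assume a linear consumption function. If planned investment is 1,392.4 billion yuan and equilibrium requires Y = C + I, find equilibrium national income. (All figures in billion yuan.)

MPC = (6755.7 − 5279.1)/(9230 − 7090) = 1476.6/2140 = 0.69
a = 5279.1 − 0.69(7090) = 387
Equilibrium: Y = 387 + 0.69Y + 1392.4
0.31Y = 1779.4, so Y = 1779.4/0.31 = 5740

Y = 5740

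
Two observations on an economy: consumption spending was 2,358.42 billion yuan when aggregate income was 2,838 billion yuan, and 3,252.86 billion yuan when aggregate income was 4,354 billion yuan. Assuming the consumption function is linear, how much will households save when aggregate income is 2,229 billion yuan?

S = 229.89

MPC = (3252.86 − 2358.42)/(4354 − 2838) = 894.44/1516 = 0.59
a = 2358.42 − 0.59(2838) = 2358.42 − 1674.42 = 684
C = 684 + 0.59(2229) = 1999.11
S = 2229 − 1999.11 = 229.89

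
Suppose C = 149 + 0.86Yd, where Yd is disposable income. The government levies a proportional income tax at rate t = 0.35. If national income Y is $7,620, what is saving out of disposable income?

S = 544.42

Yd = (1 − 0.35)(7620) = 0.65(7620) = 4953
C = 149 + 0.86(4953) = 149 + 4259.58 = 4408.58
S = Yd − C = 4953 − 4408.58 = 544.42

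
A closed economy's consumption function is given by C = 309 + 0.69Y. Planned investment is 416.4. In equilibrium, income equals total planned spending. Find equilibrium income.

Y = C + I = 309 + 0.69Y + 416.4
Y − 0.69Y = 725.4
0.31Y = 725.4, so Y = 725.4/0.31 = 2340

Y = 2340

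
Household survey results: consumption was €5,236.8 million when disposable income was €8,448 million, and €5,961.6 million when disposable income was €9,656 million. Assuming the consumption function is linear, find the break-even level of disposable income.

Y = 420

MPC = (5961.6 − 5236.8)/(9656 − 8448) = 724.8/1208 = 0.6
a = 5236.8 − 0.6(8448) = 5236.8 − 5068.8 = 168
Break-even: Y = a/(1−MPC) = 168/0.4 = 420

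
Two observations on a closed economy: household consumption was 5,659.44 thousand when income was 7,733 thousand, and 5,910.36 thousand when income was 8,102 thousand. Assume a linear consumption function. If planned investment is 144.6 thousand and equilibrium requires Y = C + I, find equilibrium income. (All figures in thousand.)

MPC = (5910.36 − 5659.44)/(8102 − 7733) = 250.92/369 = 0.68
a = 5659.44 − 0.68(7733) = 401
Equilibrium: Y = 401 + 0.68Y + 144.6
0.32Y = 545.6, so Y = 545.6/0.32 = 1705

Y = 1705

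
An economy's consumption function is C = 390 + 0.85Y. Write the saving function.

S = Y − C = Y − (390 + 0.85Y) = -390 + (1 − 0.85)Y

S = -390 + 0.15Y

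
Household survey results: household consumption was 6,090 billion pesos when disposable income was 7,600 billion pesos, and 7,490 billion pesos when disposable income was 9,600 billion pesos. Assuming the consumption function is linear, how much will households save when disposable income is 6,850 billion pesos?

MPC = (7490 − 6090)/(9600 − 7600) = 1400/2000 = 0.7
a = 6090 − 0.7(7600) = 6090 − 5320 = 770
C = 770 + 0.7(6850) = 5565
S = 6850 − 5565 = 1285

S = 1285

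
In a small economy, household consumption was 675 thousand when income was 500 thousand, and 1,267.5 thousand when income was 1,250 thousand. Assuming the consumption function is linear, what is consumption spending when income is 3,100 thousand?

C = 2729

MPC = (1267.5 − 675)/(1250 − 500) = 592.5/750 = 0.79
a = 675 − 0.79(500) = 675 − 395 = 280
C = 280 + 0.79(3100) = 280 + 2449 = 2729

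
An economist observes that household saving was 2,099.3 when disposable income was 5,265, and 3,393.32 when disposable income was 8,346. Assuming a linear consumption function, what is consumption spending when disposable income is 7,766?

MPS = ΔS/ΔY = (3393.32 − 2099.3)/(8346 − 5265) = 1294.02/3081 = 0.42
MPC = 1 − MPS = 0.58
Autonomous saving = 2099.3 − 0.42(5265) = -112, so a = 112
C = 112 + 0.58(7766) = 112 + 4504.28 = 4616.28

C = 4616.28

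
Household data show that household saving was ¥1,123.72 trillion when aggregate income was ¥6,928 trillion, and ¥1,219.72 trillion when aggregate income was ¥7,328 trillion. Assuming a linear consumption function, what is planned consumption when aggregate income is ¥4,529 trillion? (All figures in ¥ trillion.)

C = 3981.04

MPS = ΔS/ΔY = (1219.72 − 1123.72)/(7328 − 6928) = 96/400 = 0.24
MPC = 1 − MPS = 0.76
Autonomous saving = 1123.72 − 0.24(6928) = -539, so a = 539
C = 539 + 0.76(4529) = 539 + 3442.04 = 3981.04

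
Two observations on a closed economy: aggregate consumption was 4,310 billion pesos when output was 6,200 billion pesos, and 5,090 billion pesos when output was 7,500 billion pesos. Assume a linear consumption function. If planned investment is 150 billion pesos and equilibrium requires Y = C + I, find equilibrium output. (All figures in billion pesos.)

Y = 1850

MPC = (5090 − 4310)/(7500 − 6200) = 780/1300 = 0.6
a = 4310 − 0.6(6200) = 590
Equilibrium: Y = 590 + 0.6Y + 150
0.4Y = 740, so Y = 740/0.4 = 1850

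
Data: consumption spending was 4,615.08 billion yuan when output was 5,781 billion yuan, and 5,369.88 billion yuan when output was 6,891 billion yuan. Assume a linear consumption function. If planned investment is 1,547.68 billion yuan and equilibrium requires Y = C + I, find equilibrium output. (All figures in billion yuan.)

Y = 6974

MPC = (5369.88 − 4615.08)/(6891 − 5781) = 754.8/1110 = 0.68
a = 4615.08 − 0.68(5781) = 684
Equilibrium: Y = 684 + 0.68Y + 1547.68
0.32Y = 2231.68, so Y = 2231.68/0.32 = 6974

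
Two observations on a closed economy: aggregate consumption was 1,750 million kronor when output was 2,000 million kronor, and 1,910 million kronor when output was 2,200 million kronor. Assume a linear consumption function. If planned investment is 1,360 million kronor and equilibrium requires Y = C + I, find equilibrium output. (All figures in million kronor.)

Y = 7550

MPC = (1910 − 1750)/(2200 − 2000) = 160/200 = 0.8
a = 1750 − 0.8(2000) = 150
Equilibrium: Y = 150 + 0.8Y + 1360
0.2Y = 1510, so Y = 1510/0.2 = 7550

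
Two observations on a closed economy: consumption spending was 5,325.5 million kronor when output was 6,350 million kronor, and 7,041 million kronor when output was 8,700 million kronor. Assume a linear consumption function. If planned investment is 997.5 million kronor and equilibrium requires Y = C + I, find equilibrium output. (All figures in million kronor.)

Y = 6250

MPC = (7041 − 5325.5)/(8700 − 6350) = 1715.5/2350 = 0.73
a = 5325.5 − 0.73(6350) = 690
Equilibrium: Y = 690 + 0.73Y + 997.5
0.27Y = 1687.5, so Y = 1687.5/0.27 = 6250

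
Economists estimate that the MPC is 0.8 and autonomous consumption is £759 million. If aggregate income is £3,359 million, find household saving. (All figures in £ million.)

C = 759 + 0.8(3359) = 759 + 2687.2 = 3446.2
S = Y − C = 3359 − 3446.2 = -87.2

S = -87.2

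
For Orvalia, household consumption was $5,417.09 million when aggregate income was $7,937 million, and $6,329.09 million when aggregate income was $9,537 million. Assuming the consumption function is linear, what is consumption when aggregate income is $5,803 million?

C = 4200.71

MPC = (6329.09 − 5417.09)/(9537 − 7937) = 912/1600 = 0.57
a = 5417.09 − 0.57(7937) = 5417.09 − 4524.09 = 893
C = 893 + 0.57(5803) = 893 + 3307.71 = 4200.71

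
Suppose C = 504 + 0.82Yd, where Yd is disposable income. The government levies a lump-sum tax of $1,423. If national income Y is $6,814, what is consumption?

Yd = Y − T = 6814 − 1423 = 5391
C = 504 + 0.82(5391) = 504 + 4420.62 = 4924.62

C = 4924.62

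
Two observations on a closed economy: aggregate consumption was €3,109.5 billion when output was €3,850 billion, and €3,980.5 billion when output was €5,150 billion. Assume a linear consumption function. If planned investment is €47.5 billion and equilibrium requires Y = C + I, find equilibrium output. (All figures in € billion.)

Y = 1750

MPC = (3980.5 − 3109.5)/(5150 − 3850) = 871/1300 = 0.67
a = 3109.5 − 0.67(3850) = 530
Equilibrium: Y = 530 + 0.67Y + 47.5
0.33Y = 577.5, so Y = 577.5/0.33 = 1750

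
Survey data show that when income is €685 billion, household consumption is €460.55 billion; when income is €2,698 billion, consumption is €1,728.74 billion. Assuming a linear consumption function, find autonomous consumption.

a = 29

MPC = ΔC/ΔY = (1728.74 − 460.55)/(2698 − 685) = 1268.19/2013 = 0.63
a = C − MPC·Y = 460.55 − 0.63(685) = 460.55 − 431.55 = 29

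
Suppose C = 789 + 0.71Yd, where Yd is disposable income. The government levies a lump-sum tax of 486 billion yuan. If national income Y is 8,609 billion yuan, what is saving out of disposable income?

Yd = Y − T = 8609 − 486 = 8123
C = 789 + 0.71(8123) = 789 + 5767.33 = 6556.33
S = Yd − C = 8123 − 6556.33 = 1566.67

S = 1566.67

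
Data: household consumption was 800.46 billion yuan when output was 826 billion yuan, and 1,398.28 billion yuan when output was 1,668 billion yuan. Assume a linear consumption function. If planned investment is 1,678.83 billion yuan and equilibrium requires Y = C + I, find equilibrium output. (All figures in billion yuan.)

MPC = (1398.28 − 800.46)/(1668 − 826) = 597.82/842 = 0.71
a = 800.46 − 0.71(826) = 214
Equilibrium: Y = 214 + 0.71Y + 1678.83
0.29Y = 1892.83, so Y = 1892.83/0.29 = 6527

Y = 6527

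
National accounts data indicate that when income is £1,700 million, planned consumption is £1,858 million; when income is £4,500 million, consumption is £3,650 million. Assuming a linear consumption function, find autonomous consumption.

MPC = ΔC/ΔY = (3650 − 1858)/(4500 − 1700) = 1792/2800 = 0.64
a = C − MPC·Y = 1858 − 0.64(1700) = 1858 − 1088 = 770

a = 770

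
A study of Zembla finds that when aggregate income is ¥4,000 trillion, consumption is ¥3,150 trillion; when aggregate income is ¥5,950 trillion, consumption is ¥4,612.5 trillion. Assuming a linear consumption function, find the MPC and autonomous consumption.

MPC = 0.75; a = 150

MPC = ΔC/ΔY = (4612.5 − 3150)/(5950 − 4000) = 1462.5/1950 = 0.75
a = C − MPC·Y = 3150 − 0.75(4000) = 3150 − 3000 = 150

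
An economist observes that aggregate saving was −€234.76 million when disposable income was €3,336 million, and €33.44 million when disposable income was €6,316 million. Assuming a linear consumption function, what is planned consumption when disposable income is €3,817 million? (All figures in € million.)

MPS = ΔS/ΔY = (33.44 − (-234.76))/(6316 − 3336) = 268.2/2980 = 0.09
MPC = 1 − MPS = 0.91
Autonomous saving = -234.76 − 0.09(3336) = -535, so a = 535
C = 535 + 0.91(3817) = 535 + 3473.47 = 4008.47

C = 4008.47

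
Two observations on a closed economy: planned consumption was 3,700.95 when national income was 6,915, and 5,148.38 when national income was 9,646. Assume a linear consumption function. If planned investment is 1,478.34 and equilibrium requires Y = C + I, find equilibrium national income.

MPC = (5148.38 − 3700.95)/(9646 − 6915) = 1447.43/2731 = 0.53
a = 3700.95 − 0.53(6915) = 36
Equilibrium: Y = 36 + 0.53Y + 1478.34
0.47Y = 1514.34, so Y = 1514.34/0.47 = 3222

Y = 3222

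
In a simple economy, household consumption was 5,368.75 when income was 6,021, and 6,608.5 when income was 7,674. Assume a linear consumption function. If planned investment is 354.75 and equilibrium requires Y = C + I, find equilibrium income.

MPC = (6608.5 − 5368.75)/(7674 − 6021) = 1239.75/1653 = 0.75
a = 5368.75 − 0.75(6021) = 853
Equilibrium: Y = 853 + 0.75Y + 354.75
0.25Y = 1207.75, so Y = 1207.75/0.25 = 4831

Y = 4831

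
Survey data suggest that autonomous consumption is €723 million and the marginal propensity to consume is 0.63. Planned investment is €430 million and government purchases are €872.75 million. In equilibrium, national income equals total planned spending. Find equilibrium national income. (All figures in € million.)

Y = 5475

Y = C + I + G = 723 + 0.63Y + 430 + 872.75
Y − 0.63Y = 2025.75
0.37Y = 2025.75, so Y = 2025.75/0.37 = 5475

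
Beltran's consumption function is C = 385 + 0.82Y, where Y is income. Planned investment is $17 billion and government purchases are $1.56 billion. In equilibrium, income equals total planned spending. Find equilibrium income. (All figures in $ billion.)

Y = 2242

Y = C + I + G = 385 + 0.82Y + 17 + 1.56
Y − 0.82Y = 403.56
0.18Y = 403.56, so Y = 403.56/0.18 = 2242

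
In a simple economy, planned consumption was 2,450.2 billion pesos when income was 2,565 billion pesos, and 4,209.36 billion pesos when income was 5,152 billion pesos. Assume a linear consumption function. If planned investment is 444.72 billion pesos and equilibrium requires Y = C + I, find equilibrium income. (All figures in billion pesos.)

Y = 3596

MPC = (4209.36 − 2450.2)/(5152 − 2565) = 1759.16/2587 = 0.68
a = 2450.2 − 0.68(2565) = 706
Equilibrium: Y = 706 + 0.68Y + 444.72
0.32Y = 1150.72, so Y = 1150.72/0.32 = 3596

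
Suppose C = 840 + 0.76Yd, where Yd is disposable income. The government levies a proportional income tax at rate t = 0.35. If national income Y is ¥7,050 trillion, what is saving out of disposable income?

Yd = (1 − 0.35)(7050) = 0.65(7050) = 4582.5
C = 840 + 0.76(4582.5) = 840 + 3482.7 = 4322.7
S = Yd − C = 4582.5 − 4322.7 = 259.8

S = 259.8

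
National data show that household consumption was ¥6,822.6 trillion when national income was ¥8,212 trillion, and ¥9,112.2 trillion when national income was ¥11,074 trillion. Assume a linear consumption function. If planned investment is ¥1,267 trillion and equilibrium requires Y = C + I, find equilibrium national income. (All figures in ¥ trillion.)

MPC = (9112.2 − 6822.6)/(11074 − 8212) = 2289.6/2862 = 0.8
a = 6822.6 − 0.8(8212) = 253
Equilibrium: Y = 253 + 0.8Y + 1267
0.2Y = 1520, so Y = 1520/0.2 = 7600

Y = 7600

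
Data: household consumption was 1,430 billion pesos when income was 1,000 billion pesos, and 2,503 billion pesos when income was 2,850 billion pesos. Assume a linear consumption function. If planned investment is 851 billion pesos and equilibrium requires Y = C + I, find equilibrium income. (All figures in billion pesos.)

Y = 4050

MPC = (2503 − 1430)/(2850 − 1000) = 1073/1850 = 0.58
a = 1430 − 0.58(1000) = 850
Equilibrium: Y = 850 + 0.58Y + 851
0.42Y = 1701, so Y = 1701/0.42 = 4050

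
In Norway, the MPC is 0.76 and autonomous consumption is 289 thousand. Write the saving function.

S = -289 + 0.24Y

S = Y − C = Y − (289 + 0.76Y) = -289 + (1 − 0.76)Y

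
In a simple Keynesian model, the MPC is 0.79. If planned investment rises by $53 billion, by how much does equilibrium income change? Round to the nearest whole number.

The multiplier is 1/(1 − MPC) = 1/0.21.
ΔY = 53/0.21 = 252.38 ≈ 252

ΔY ≈ 252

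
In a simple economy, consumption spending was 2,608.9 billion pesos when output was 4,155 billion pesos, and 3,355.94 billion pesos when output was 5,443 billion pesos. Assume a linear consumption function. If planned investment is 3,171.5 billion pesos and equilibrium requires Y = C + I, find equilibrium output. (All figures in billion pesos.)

Y = 8025

MPC = (3355.94 − 2608.9)/(5443 − 4155) = 747.04/1288 = 0.58
a = 2608.9 − 0.58(4155) = 199
Equilibrium: Y = 199 + 0.58Y + 3171.5
0.42Y = 3370.5, so Y = 3370.5/0.42 = 8025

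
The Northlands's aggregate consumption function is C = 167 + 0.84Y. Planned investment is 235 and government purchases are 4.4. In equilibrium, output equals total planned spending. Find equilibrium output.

Y = C + I + G = 167 + 0.84Y + 235 + 4.4
Y − 0.84Y = 406.4
0.16Y = 406.4, so Y = 406.4/0.16 = 2540

Y = 2540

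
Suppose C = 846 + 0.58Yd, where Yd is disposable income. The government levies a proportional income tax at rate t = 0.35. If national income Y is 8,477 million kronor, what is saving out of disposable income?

Yd = (1 − 0.35)(8477) = 0.65(8477) = 5510.05
C = 846 + 0.58(5510.05) = 846 + 3195.829 = 4041.829
S = Yd − C = 5510.05 − 4041.829 = 1468.221

S = 1468.221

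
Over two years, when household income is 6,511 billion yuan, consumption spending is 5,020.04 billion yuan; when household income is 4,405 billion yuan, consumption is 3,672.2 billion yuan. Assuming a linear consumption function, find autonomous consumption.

MPC = ΔC/ΔY = (5020.04 − 3672.2)/(6511 − 4405) = 1347.84/2106 = 0.64
a = C − MPC·Y = 3672.2 − 0.64(4405) = 3672.2 − 2819.2 = 853

a = 853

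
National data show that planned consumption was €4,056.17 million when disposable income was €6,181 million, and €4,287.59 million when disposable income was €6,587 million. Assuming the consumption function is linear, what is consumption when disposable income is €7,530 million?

C = 4825.1

MPC = (4287.59 − 4056.17)/(6587 − 6181) = 231.42/406 = 0.57
a = 4056.17 − 0.57(6181) = 4056.17 − 3523.17 = 533
C = 533 + 0.57(7530) = 533 + 4292.1 = 4825.1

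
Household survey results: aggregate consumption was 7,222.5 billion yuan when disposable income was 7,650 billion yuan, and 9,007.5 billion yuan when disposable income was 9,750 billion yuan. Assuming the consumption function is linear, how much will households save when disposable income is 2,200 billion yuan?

S = -390

MPC = (9007.5 − 7222.5)/(9750 − 7650) = 1785/2100 = 0.85
a = 7222.5 − 0.85(7650) = 7222.5 − 6502.5 = 720
C = 720 + 0.85(2200) = 2590
S = 2200 − 2590 = -390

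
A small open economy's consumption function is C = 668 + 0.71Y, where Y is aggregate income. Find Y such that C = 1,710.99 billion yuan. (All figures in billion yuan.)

Y = 1469

668 + 0.71Y = 1710.99
0.71Y = 1042.99, so Y = 1042.99/0.71 = 1469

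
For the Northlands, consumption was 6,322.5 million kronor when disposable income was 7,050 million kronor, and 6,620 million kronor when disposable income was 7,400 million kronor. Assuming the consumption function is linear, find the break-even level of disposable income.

MPC = (6620 − 6322.5)/(7400 − 7050) = 297.5/350 = 0.85
a = 6322.5 − 0.85(7050) = 6322.5 − 5992.5 = 330
Break-even: Y = a/(1−MPC) = 330/0.15 = 2200

Y = 2200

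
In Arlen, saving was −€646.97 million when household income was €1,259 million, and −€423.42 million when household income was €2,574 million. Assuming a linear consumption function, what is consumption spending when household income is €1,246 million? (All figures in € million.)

C = 1895.18

MPS = ΔS/ΔY = (-423.42 − (-646.97))/(2574 − 1259) = 223.55/1315 = 0.17
MPC = 1 − MPS = 0.83
Autonomous saving = -646.97 − 0.17(1259) = -861, so a = 861
C = 861 + 0.83(1246) = 861 + 1034.18 = 1895.18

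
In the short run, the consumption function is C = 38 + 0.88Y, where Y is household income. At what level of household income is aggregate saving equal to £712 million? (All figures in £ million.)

Y = 6250

S = Y − C = -38 + 0.12Y
-38 + 0.12Y = 712, so 0.12Y = 750 and Y = 6250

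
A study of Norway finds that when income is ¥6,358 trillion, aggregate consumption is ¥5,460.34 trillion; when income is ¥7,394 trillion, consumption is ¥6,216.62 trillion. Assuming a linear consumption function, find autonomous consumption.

a = 819

MPC = ΔC/ΔY = (6216.62 − 5460.34)/(7394 − 6358) = 756.28/1036 = 0.73
a = C − MPC·Y = 5460.34 − 0.73(6358) = 5460.34 − 4641.34 = 819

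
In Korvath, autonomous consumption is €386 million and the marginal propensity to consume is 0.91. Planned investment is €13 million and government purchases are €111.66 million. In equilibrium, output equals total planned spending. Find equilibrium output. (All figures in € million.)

Y = C + I + G = 386 + 0.91Y + 13 + 111.66
Y − 0.91Y = 510.66
0.09Y = 510.66, so Y = 510.66/0.09 = 5674

Y = 5674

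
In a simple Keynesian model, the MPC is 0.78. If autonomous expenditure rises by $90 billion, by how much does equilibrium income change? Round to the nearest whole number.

The multiplier is 1/(1 − MPC) = 1/0.22.
ΔY = 90/0.22 = 409.09 ≈ 409

ΔY ≈ 409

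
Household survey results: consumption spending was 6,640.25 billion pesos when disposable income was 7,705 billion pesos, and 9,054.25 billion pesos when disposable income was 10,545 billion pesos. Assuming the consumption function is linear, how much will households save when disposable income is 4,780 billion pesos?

MPC = (9054.25 − 6640.25)/(10545 − 7705) = 2414/2840 = 0.85
a = 6640.25 − 0.85(7705) = 6640.25 − 6549.25 = 91
C = 91 + 0.85(4780) = 4154
S = 4780 − 4154 = 626

S = 626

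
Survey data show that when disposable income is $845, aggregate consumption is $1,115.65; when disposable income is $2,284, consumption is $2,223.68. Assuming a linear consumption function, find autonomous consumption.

MPC = ΔC/ΔY = (2223.68 − 1115.65)/(2284 − 845) = 1108.03/1439 = 0.77
a = C − MPC·Y = 1115.65 − 0.77(845) = 1115.65 − 650.65 = 465

a = 465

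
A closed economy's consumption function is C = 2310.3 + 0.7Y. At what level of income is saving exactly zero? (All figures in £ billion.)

Y = 7701

At break-even, C = Y: 2310.3 + 0.7Y = Y
0.3Y = 2310.3, so Y = 2310.3/0.3 = 7701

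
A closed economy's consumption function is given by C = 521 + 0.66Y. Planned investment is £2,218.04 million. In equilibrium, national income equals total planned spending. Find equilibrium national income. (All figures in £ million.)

Y = C + I = 521 + 0.66Y + 2218.04
Y − 0.66Y = 2739.04
0.34Y = 2739.04, so Y = 2739.04/0.34 = 8056

Y = 8056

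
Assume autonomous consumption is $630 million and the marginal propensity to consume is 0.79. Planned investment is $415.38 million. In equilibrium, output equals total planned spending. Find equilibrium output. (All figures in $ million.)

Y = C + I = 630 + 0.79Y + 415.38
Y − 0.79Y = 1045.38
0.21Y = 1045.38, so Y = 1045.38/0.21 = 4978

Y = 4978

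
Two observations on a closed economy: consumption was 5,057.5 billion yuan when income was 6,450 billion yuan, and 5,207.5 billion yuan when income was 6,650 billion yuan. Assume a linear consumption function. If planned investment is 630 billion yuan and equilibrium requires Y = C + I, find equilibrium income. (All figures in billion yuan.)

Y = 3400

MPC = (5207.5 − 5057.5)/(6650 − 6450) = 150/200 = 0.75
a = 5057.5 − 0.75(6450) = 220
Equilibrium: Y = 220 + 0.75Y + 630
0.25Y = 850, so Y = 850/0.25 = 3400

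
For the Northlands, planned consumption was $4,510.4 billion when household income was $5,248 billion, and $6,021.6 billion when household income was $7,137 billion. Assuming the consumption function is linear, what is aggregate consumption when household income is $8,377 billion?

C = 7013.6

MPC = (6021.6 − 4510.4)/(7137 − 5248) = 1511.2/1889 = 0.8
a = 4510.4 − 0.8(5248) = 4510.4 − 4198.4 = 312
C = 312 + 0.8(8377) = 312 + 6701.6 = 7013.6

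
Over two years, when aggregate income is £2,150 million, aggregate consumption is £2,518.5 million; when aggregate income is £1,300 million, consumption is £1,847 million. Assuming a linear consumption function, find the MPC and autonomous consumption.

MPC = ΔC/ΔY = (2518.5 − 1847)/(2150 − 1300) = 671.5/850 = 0.79
a = C − MPC·Y = 1847 − 0.79(1300) = 1847 − 1027 = 820

MPC = 0.79; a = 820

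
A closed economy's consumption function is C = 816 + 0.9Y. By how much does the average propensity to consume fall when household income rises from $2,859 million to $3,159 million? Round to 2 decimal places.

ΔAPC = 0.03

At Y = 2859: C = 816 + 0.9(2859) = 3389.1, APC = 3389.1/2859 = 1.185
At Y = 3159: C = 3659.1, APC = 3659.1/3159 = 1.158
Fall in APC = 1.185 − 1.158 = 0.027 ≈ 0.03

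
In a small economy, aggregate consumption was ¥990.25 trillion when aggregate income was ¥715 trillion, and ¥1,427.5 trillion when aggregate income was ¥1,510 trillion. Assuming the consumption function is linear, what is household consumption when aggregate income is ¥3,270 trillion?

C = 2395.5

MPC = (1427.5 − 990.25)/(1510 − 715) = 437.25/795 = 0.55
a = 990.25 − 0.55(715) = 990.25 − 393.25 = 597
C = 597 + 0.55(3270) = 597 + 1798.5 = 2395.5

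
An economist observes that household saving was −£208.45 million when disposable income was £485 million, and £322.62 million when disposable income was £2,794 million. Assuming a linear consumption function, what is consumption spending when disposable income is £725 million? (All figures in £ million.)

C = 878.25

MPS = ΔS/ΔY = (322.62 − (-208.45))/(2794 − 485) = 531.07/2309 = 0.23
MPC = 1 − MPS = 0.77
Autonomous saving = -208.45 − 0.23(485) = -320, so a = 320
C = 320 + 0.77(725) = 320 + 558.25 = 878.25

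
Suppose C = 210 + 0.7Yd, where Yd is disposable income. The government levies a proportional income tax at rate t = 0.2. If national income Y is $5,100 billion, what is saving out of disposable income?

S = 1014

Yd = (1 − 0.2)(5100) = 0.8(5100) = 4080
C = 210 + 0.7(4080) = 210 + 2856 = 3066
S = Yd − C = 4080 − 3066 = 1014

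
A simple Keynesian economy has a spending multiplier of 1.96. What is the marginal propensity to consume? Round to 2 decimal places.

MPC = 0.49

k = 1/(1 − MPC), so 1 − MPC = 1/k = 1/1.96 = 0.5102
MPC = 1 − 0.5102 = 0.49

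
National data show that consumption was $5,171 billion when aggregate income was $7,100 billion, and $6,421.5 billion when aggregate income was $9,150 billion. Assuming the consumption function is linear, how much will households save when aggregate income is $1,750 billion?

S = -157.5

MPC = (6421.5 − 5171)/(9150 − 7100) = 1250.5/2050 = 0.61
a = 5171 − 0.61(7100) = 5171 − 4331 = 840
C = 840 + 0.61(1750) = 1907.5
S = 1750 − 1907.5 = -157.5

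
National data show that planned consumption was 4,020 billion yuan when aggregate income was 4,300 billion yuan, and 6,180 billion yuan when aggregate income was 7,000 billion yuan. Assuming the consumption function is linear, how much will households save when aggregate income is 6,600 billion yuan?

S = 740

MPC = (6180 − 4020)/(7000 − 4300) = 2160/2700 = 0.8
a = 4020 − 0.8(4300) = 4020 − 3440 = 580
C = 580 + 0.8(6600) = 5860
S = 6600 − 5860 = 740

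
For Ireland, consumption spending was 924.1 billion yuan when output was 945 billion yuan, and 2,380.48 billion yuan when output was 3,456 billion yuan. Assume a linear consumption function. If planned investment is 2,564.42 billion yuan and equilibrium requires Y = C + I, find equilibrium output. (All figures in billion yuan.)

MPC = (2380.48 − 924.1)/(3456 − 945) = 1456.38/2511 = 0.58
a = 924.1 − 0.58(945) = 376
Equilibrium: Y = 376 + 0.58Y + 2564.42
0.42Y = 2940.42, so Y = 2940.42/0.42 = 7001

Y = 7001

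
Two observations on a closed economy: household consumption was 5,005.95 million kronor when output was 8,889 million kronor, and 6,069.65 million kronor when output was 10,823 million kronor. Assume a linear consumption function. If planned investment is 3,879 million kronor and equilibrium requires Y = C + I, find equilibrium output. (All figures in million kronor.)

MPC = (6069.65 − 5005.95)/(10823 − 8889) = 1063.7/1934 = 0.55
a = 5005.95 − 0.55(8889) = 117
Equilibrium: Y = 117 + 0.55Y + 3879
0.45Y = 3996, so Y = 3996/0.45 = 8880

Y = 8880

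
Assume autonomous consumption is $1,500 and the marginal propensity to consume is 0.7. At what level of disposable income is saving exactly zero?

Y = 5000

At break-even, C = Y: 1500 + 0.7Y = Y
0.3Y = 1500, so Y = 1500/0.3 = 5000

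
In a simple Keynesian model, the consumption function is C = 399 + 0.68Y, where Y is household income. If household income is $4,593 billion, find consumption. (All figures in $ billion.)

C = 399 + 0.68(4593) = 399 + 3123.24 = 3522.24

C = 3522.24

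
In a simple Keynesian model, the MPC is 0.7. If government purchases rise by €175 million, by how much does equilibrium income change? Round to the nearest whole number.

The multiplier is 1/(1 − MPC) = 1/0.3.
ΔY = 175/0.3 = 583.33 ≈ 583

ΔY ≈ 583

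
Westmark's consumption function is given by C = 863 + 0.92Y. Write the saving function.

S = -863 + 0.08Y

S = Y − C = Y − (863 + 0.92Y) = -863 + (1 − 0.92)Y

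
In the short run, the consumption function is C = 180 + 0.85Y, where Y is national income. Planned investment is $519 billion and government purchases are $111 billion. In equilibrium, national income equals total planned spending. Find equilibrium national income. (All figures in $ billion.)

Y = 5400

Y = C + I + G = 180 + 0.85Y + 519 + 111
Y − 0.85Y = 810
0.15Y = 810, so Y = 810/0.15 = 5400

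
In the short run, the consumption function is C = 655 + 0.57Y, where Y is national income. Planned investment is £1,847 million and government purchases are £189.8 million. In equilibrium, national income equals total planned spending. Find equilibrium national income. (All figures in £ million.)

Y = C + I + G = 655 + 0.57Y + 1847 + 189.8
Y − 0.57Y = 2691.8
0.43Y = 2691.8, so Y = 2691.8/0.43 = 6260

Y = 6260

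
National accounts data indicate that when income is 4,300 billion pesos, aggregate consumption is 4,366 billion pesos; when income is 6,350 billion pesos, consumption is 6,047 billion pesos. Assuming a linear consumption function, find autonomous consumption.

MPC = ΔC/ΔY = (6047 − 4366)/(6350 − 4300) = 1681/2050 = 0.82
a = C − MPC·Y = 4366 − 0.82(4300) = 4366 − 3526 = 840

a = 840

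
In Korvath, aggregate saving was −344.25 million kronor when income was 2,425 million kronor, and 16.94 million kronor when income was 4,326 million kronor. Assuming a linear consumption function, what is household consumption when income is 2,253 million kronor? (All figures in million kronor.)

MPS = ΔS/ΔY = (16.94 − (-344.25))/(4326 − 2425) = 361.19/1901 = 0.19
MPC = 1 − MPS = 0.81
Autonomous saving = -344.25 − 0.19(2425) = -805, so a = 805
C = 805 + 0.81(2253) = 805 + 1824.93 = 2629.93

C = 2629.93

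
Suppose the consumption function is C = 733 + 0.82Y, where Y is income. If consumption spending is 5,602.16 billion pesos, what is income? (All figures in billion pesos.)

733 + 0.82Y = 5602.16
0.82Y = 4869.16, so Y = 4869.16/0.82 = 5938

Y = 5938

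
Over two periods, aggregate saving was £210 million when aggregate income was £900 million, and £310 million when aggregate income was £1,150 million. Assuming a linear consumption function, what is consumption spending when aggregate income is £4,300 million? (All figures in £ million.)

C = 2730

MPS = ΔS/ΔY = (310 − 210)/(1150 − 900) = 100/250 = 0.4
MPC = 1 − MPS = 0.6
Autonomous saving = 210 − 0.4(900) = -150, so a = 150
C = 150 + 0.6(4300) = 150 + 2580 = 2730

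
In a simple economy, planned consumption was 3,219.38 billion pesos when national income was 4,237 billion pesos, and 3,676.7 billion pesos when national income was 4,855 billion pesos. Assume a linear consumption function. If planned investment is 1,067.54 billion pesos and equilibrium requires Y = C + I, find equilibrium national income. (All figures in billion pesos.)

Y = 4429

MPC = (3676.7 − 3219.38)/(4855 − 4237) = 457.32/618 = 0.74
a = 3219.38 − 0.74(4237) = 84
Equilibrium: Y = 84 + 0.74Y + 1067.54
0.26Y = 1151.54, so Y = 1151.54/0.26 = 4429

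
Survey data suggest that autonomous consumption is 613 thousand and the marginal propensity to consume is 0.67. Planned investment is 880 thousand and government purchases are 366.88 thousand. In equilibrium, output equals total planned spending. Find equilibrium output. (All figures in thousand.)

Y = C + I + G = 613 + 0.67Y + 880 + 366.88
Y − 0.67Y = 1859.88
0.33Y = 1859.88, so Y = 1859.88/0.33 = 5636

Y = 5636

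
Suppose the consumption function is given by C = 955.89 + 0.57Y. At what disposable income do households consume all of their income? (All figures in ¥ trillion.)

Y = 2223

At break-even, C = Y: 955.89 + 0.57Y = Y
0.43Y = 955.89, so Y = 955.89/0.43 = 2223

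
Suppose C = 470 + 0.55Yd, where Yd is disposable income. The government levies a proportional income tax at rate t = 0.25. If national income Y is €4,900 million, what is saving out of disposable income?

S = 1183.75

Yd = (1 − 0.25)(4900) = 0.75(4900) = 3675
C = 470 + 0.55(3675) = 470 + 2021.25 = 2491.25
S = Yd − C = 3675 − 2491.25 = 1183.75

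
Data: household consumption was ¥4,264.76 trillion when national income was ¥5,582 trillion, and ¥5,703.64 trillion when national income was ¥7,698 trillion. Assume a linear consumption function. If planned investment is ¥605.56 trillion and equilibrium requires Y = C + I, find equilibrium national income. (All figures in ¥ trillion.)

Y = 3358

MPC = (5703.64 − 4264.76)/(7698 − 5582) = 1438.88/2116 = 0.68
a = 4264.76 − 0.68(5582) = 469
Equilibrium: Y = 469 + 0.68Y + 605.56
0.32Y = 1074.56, so Y = 1074.56/0.32 = 3358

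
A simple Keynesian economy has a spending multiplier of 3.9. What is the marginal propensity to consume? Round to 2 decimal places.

k = 1/(1 − MPC), so 1 − MPC = 1/k = 1/3.9 = 0.2564
MPC = 1 − 0.2564 = 0.74

MPC = 0.74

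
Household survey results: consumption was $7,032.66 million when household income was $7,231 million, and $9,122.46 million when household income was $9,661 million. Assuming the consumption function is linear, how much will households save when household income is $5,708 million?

MPC = (9122.46 − 7032.66)/(9661 − 7231) = 2089.8/2430 = 0.86
a = 7032.66 − 0.86(7231) = 7032.66 − 6218.66 = 814
C = 814 + 0.86(5708) = 5722.88
S = 5708 − 5722.88 = -14.88

S = -14.88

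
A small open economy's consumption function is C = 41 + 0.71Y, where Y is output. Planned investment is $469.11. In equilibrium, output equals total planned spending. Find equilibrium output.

Y = 1759

Y = C + I = 41 + 0.71Y + 469.11
Y − 0.71Y = 510.11
0.29Y = 510.11, so Y = 510.11/0.29 = 1759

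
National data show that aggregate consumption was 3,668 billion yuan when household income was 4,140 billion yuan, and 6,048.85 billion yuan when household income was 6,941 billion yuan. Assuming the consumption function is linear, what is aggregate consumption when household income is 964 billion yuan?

C = 968.4

MPC = (6048.85 − 3668)/(6941 − 4140) = 2380.85/2801 = 0.85
a = 3668 − 0.85(4140) = 3668 − 3519 = 149
C = 149 + 0.85(964) = 149 + 819.4 = 968.4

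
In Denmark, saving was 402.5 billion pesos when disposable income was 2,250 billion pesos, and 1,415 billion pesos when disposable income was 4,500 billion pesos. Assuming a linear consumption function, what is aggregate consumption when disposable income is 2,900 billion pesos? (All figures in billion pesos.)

C = 2205

MPS = ΔS/ΔY = (1415 − 402.5)/(4500 − 2250) = 1012.5/2250 = 0.45
MPC = 1 − MPS = 0.55
Autonomous saving = 402.5 − 0.45(2250) = -610, so a = 610
C = 610 + 0.55(2900) = 610 + 1595 = 2205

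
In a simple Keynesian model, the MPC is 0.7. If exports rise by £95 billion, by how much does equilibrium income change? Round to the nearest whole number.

The multiplier is 1/(1 − MPC) = 1/0.3.
ΔY = 95/0.3 = 316.67 ≈ 317

ΔY ≈ 317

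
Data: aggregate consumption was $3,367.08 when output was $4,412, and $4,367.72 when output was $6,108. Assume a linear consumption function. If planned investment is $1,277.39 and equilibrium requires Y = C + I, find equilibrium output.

MPC = (4367.72 − 3367.08)/(6108 − 4412) = 1000.64/1696 = 0.59
a = 3367.08 − 0.59(4412) = 764
Equilibrium: Y = 764 + 0.59Y + 1277.39
0.41Y = 2041.39, so Y = 2041.39/0.41 = 4979

Y = 4979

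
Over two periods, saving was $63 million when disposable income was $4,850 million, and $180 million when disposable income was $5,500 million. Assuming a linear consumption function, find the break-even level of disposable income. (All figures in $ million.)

MPS = ΔS/ΔY = (180 − 63)/(5500 − 4850) = 117/650 = 0.18
MPC = 1 − MPS = 0.82
From S(4850) = 63: −a + 0.18(4850) = 63, so a = 873 − 63 = 810
Break-even (S = 0): Y = a/MPS = 810/0.18 = 4500

Y = 4500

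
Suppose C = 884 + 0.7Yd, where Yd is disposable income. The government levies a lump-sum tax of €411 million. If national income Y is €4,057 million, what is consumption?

C = 3436.2

Yd = Y − T = 4057 − 411 = 3646
C = 884 + 0.7(3646) = 884 + 2552.2 = 3436.2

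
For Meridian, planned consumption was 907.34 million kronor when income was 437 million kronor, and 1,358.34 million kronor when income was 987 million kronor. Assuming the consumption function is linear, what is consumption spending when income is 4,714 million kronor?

MPC = (1358.34 − 907.34)/(987 − 437) = 451/550 = 0.82
a = 907.34 − 0.82(437) = 907.34 − 358.34 = 549
C = 549 + 0.82(4714) = 549 + 3865.48 = 4414.48

C = 4414.48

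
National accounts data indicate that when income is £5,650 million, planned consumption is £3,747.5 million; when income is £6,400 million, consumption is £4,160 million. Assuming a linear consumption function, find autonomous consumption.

MPC = ΔC/ΔY = (4160 − 3747.5)/(6400 − 5650) = 412.5/750 = 0.55
a = C − MPC·Y = 3747.5 − 0.55(5650) = 3747.5 − 3107.5 = 640

a = 640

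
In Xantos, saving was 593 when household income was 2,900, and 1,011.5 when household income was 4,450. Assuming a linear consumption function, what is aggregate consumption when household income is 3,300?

MPS = ΔS/ΔY = (1011.5 − 593)/(4450 − 2900) = 418.5/1550 = 0.27
MPC = 1 − MPS = 0.73
Autonomous saving = 593 − 0.27(2900) = -190, so a = 190
C = 190 + 0.73(3300) = 190 + 2409 = 2599

C = 2599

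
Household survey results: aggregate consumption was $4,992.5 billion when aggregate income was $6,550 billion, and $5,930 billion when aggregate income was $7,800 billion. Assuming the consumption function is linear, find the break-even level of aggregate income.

MPC = (5930 − 4992.5)/(7800 − 6550) = 937.5/1250 = 0.75
a = 4992.5 − 0.75(6550) = 4992.5 − 4912.5 = 80
Break-even: Y = a/(1−MPC) = 80/0.25 = 320

Y = 320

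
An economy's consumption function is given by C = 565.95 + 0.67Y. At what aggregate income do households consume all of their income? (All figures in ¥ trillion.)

At break-even, C = Y: 565.95 + 0.67Y = Y
0.33Y = 565.95, so Y = 565.95/0.33 = 1715

Y = 1715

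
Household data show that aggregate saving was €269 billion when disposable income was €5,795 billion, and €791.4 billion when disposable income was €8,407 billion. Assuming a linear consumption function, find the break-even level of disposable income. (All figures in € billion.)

Y = 4450

MPS = ΔS/ΔY = (791.4 − 269)/(8407 − 5795) = 522.4/2612 = 0.2
MPC = 1 − MPS = 0.8
From S(5795) = 269: −a + 0.2(5795) = 269, so a = 1159 − 269 = 890
Break-even (S = 0): Y = a/MPS = 890/0.2 = 4450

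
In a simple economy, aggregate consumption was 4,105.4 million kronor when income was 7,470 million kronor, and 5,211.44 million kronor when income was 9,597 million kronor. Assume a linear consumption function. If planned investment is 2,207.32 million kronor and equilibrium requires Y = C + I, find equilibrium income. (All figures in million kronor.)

MPC = (5211.44 − 4105.4)/(9597 − 7470) = 1106.04/2127 = 0.52
a = 4105.4 − 0.52(7470) = 221
Equilibrium: Y = 221 + 0.52Y + 2207.32
0.48Y = 2428.32, so Y = 2428.32/0.48 = 5059

Y = 5059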